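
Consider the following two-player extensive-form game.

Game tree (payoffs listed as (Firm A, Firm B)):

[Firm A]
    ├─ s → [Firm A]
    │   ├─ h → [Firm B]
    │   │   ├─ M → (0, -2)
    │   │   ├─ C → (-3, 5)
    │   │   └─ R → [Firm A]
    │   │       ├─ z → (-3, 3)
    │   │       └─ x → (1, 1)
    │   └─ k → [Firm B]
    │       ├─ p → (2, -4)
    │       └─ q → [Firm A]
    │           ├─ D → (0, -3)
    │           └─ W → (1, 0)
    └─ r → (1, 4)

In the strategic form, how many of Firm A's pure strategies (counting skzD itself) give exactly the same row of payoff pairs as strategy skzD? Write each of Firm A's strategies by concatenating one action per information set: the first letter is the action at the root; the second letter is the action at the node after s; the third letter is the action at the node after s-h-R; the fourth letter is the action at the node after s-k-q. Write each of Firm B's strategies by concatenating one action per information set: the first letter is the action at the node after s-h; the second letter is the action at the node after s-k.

Row for skzD (columns Mp, Mq, Cp, Cq, Rp, Rq): (2,-4) (0,-3) (2,-4) (0,-3) (2,-4) (0,-3).
Under skzD, Firm A's choice at the node after s-h-R can never be reached regardless of what Firm B does, so varying those choices leaves every outcome unchanged.
Holding the reachable choices fixed and varying the unreachable one freely already gives 2 equivalent strategies.
No other strategy reproduces this row, so those 2 are the full class: skzD, skxD.

2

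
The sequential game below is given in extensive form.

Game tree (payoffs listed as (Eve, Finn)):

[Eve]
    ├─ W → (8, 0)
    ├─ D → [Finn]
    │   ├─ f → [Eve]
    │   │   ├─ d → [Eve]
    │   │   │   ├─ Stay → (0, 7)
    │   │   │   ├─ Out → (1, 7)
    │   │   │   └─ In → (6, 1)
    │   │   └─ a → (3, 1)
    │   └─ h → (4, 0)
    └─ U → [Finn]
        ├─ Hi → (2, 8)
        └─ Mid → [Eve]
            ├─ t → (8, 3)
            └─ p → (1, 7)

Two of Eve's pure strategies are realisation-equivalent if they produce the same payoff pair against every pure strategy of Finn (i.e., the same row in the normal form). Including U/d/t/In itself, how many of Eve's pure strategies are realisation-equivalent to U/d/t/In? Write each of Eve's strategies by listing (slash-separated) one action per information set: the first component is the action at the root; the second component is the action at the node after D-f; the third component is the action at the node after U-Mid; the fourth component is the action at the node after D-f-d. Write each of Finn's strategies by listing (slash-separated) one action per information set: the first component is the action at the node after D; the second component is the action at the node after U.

Row for U/d/t/In (columns f/Hi, f/Mid, h/Hi, h/Mid): (2,8) (8,3) (2,8) (8,3).
Under U/d/t/In, Eve's choice at the node after D-f and at the node after D-f-d can never be reached regardless of what Finn does, so varying those choices leaves every outcome unchanged.
Holding the reachable choices fixed and varying the unreachable ones freely already gives 2 × 3 = 6 equivalent strategies.
No other strategy reproduces this row, so those 6 are the full class: U/d/t/Stay, U/d/t/Out, U/d/t/In, U/a/t/Stay, U/a/t/Out, U/a/t/In.

6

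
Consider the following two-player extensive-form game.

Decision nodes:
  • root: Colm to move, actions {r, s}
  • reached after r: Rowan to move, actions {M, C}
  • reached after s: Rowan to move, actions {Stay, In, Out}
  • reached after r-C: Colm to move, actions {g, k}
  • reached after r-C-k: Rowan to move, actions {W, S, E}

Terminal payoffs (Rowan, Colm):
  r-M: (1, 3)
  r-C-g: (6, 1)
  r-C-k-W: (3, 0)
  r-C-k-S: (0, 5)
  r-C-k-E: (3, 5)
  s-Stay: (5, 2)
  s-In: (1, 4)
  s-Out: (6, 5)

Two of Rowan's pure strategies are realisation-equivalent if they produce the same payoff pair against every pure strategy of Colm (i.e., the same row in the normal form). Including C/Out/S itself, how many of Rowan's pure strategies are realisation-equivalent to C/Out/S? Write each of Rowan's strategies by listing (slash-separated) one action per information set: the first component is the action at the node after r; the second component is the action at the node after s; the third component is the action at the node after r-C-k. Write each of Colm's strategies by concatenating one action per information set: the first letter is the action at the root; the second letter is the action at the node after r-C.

1

Row for C/Out/S (columns rg, rk, sg, sk): (6,1) (0,5) (6,5) (6,5).
Every one of Rowan's information sets is on the play path for some reply by Colm when Rowan follows C/Out/S.
Changing the action at any of them therefore changes at least one column, so only C/Out/S itself gives this row.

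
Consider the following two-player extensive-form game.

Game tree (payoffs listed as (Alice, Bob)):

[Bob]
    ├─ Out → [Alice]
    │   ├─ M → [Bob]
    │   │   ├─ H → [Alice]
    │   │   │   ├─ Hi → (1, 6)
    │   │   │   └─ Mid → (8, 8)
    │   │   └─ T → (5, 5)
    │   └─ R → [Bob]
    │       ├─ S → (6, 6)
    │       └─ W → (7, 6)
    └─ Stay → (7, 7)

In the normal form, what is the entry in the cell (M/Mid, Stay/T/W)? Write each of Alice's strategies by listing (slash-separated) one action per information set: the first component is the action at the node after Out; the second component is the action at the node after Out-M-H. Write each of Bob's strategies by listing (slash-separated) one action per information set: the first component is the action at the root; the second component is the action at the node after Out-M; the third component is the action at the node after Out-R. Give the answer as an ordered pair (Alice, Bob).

Trace the play path from the root:
  Bob plays Stay
→ terminal payoff (7, 7).
(Alice's choice at the node after Out is never reached on this path, so it doesn't affect the outcome.)

(7, 7)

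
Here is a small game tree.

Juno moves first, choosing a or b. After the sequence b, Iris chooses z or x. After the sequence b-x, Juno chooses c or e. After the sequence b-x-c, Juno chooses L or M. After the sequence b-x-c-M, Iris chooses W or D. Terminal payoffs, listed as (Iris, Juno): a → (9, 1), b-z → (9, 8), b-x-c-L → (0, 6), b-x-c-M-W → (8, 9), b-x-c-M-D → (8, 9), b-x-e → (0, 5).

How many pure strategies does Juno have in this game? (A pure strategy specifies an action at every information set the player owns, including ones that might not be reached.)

8

Juno owns the root with actions {a, b} — two choices.
Juno owns the node after b-x with actions {c, e} — two choices.
Juno owns the node after b-x-c with actions {L, M} — two choices.
A pure strategy fixes one action at each information set independently, so the count is the product 2 × 2 × 2 = 8.
(For reference, Iris has 4 pure strategies, giving a 8×4 normal-form matrix.)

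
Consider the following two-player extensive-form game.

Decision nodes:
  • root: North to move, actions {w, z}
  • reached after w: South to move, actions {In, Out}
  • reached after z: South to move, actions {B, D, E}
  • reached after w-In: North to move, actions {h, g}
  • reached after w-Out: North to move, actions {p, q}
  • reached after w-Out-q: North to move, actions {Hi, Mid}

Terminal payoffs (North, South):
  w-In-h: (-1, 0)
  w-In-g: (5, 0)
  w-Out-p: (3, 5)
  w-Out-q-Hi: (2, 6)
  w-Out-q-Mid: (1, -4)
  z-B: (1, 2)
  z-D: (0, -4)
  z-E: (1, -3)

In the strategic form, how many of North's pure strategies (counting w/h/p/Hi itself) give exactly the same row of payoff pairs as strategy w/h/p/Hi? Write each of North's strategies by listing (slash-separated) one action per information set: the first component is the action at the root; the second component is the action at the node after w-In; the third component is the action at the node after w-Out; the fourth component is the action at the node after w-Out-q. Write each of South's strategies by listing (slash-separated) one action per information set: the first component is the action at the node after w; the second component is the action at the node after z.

2

Row for w/h/p/Hi (columns In/B, In/D, In/E, Out/B, Out/D, Out/E): (-1,0) (-1,0) (-1,0) (3,5) (3,5) (3,5).
Under w/h/p/Hi, North's choice at the node after w-Out-q can never be reached regardless of what South does, so varying those choices leaves every outcome unchanged.
Holding the reachable choices fixed and varying the unreachable one freely already gives 2 equivalent strategies.
No other strategy reproduces this row, so those 2 are the full class: w/h/p/Hi, w/h/p/Mid.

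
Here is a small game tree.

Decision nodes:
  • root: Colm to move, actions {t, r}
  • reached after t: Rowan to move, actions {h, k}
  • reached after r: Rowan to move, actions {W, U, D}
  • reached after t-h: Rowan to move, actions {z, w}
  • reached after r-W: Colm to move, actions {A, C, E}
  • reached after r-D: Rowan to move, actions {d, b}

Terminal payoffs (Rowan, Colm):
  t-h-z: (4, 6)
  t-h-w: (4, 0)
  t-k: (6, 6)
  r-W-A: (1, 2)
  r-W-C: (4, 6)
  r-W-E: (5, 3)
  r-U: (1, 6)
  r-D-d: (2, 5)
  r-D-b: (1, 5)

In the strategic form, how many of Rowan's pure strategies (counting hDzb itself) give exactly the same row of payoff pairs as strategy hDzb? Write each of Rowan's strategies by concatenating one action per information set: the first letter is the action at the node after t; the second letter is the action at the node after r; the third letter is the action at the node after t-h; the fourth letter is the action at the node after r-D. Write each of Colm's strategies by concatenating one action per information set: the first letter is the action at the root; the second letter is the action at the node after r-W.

Row for hDzb (columns tA, tC, tE, rA, rC, rE): (4,6) (4,6) (4,6) (1,5) (1,5) (1,5).
Every one of Rowan's information sets is on the play path for some reply by Colm when Rowan follows hDzb.
Changing the action at any of them therefore changes at least one column, so only hDzb itself gives this row.

1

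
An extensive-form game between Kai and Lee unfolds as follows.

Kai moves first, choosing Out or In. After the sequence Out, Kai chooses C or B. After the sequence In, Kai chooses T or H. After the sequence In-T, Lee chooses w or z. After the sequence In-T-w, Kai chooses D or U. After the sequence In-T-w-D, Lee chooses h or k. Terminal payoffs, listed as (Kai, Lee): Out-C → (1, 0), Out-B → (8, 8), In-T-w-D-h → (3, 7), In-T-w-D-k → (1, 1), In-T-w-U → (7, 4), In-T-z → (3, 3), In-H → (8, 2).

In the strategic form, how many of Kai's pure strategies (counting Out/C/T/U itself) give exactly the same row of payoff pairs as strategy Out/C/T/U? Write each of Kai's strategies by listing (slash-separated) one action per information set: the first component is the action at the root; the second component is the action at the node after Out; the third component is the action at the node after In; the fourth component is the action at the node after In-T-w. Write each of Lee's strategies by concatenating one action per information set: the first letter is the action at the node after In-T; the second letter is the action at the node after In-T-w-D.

4

Row for Out/C/T/U (columns wh, wk, zh, zk): (1,0) (1,0) (1,0) (1,0).
Under Out/C/T/U, Kai's choice at the node after In and at the node after In-T-w can never be reached regardless of what Lee does, so varying those choices leaves every outcome unchanged.
Holding the reachable choices fixed and varying the unreachable ones freely already gives 2 × 2 = 4 equivalent strategies.
No other strategy reproduces this row, so those 4 are the full class: Out/C/T/D, Out/C/T/U, Out/C/H/D, Out/C/H/U.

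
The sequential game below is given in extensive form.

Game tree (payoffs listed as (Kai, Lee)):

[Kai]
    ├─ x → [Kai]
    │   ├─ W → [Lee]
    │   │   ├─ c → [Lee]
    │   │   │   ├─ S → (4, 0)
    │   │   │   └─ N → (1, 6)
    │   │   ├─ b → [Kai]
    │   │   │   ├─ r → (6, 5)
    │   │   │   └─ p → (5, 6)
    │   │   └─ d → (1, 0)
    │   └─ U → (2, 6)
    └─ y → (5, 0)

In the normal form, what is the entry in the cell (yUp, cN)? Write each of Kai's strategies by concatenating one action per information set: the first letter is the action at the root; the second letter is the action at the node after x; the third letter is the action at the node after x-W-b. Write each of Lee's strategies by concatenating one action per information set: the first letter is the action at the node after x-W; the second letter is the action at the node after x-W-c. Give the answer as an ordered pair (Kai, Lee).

(5, 0)

Trace the play path from the root:
  Kai plays y
→ terminal payoff (5, 0).
(Kai's choice at the node after x is never reached on this path, so it doesn't affect the outcome.)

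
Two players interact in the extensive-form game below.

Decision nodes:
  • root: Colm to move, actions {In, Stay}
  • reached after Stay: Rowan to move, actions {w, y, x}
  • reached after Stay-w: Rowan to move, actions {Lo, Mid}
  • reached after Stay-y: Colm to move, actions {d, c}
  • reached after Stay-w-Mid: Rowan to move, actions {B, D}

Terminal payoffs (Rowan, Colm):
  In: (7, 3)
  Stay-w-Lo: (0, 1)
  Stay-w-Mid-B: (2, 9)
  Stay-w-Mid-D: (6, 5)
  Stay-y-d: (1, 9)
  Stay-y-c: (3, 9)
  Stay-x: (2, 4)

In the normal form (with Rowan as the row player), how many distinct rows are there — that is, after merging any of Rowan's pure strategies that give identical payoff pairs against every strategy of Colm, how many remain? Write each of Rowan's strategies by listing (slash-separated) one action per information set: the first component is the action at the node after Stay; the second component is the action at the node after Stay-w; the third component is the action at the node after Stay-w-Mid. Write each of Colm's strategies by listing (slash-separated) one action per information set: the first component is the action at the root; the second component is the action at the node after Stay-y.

Rowan has 12 pure strategies: w/Lo/B, w/Lo/D, w/Mid/B, w/Mid/D, y/Lo/B, y/Lo/D, y/Mid/B, y/Mid/D, x/Lo/B, x/Lo/D, x/Mid/B, x/Mid/D. Columns: In/d, In/c, Stay/d, Stay/c.
{w/Lo/B, w/Lo/D} → row (7,3) (7,3) (0,1) (0,1)
{w/Mid/B} → row (7,3) (7,3) (2,9) (2,9)
{w/Mid/D} → row (7,3) (7,3) (6,5) (6,5)
{y/Lo/B, y/Lo/D, y/Mid/B, y/Mid/D} → row (7,3) (7,3) (1,9) (3,9)
{x/Lo/B, x/Lo/D, x/Mid/B, x/Mid/D} → row (7,3) (7,3) (2,4) (2,4)
That's 5 distinct rows out of 12 strategies.

5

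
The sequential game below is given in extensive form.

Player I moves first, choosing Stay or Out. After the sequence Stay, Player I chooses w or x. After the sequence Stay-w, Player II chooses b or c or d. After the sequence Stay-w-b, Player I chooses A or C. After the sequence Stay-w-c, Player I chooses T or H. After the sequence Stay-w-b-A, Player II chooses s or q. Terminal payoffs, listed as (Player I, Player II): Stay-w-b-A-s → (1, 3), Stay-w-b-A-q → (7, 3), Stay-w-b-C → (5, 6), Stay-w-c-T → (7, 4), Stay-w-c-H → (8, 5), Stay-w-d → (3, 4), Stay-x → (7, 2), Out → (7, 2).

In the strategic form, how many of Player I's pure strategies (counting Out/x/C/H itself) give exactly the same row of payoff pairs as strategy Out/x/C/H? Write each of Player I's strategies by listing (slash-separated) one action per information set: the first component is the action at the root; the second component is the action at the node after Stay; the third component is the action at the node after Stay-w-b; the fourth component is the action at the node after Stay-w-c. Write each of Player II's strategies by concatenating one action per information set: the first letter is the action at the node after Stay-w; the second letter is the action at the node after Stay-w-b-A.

12

Row for Out/x/C/H (columns bs, bq, cs, cq, ds, dq): (7,2) (7,2) (7,2) (7,2) (7,2) (7,2).
Under Out/x/C/H, Player I's choice at the node after Stay and at the node after Stay-w-b and at the node after Stay-w-c can never be reached regardless of what Player II does, so varying those choices leaves every outcome unchanged.
Holding the reachable choices fixed and varying the unreachable ones freely already gives 2 × 2 × 2 = 8 equivalent strategies.
Checking the remaining rows, Stay/x/A/T, Stay/x/A/H, Stay/x/C/T, Stay/x/C/H also happen to give the same payoffs in every column, bringing the total to 12: Stay/x/A/T, Stay/x/A/H, Stay/x/C/T, Stay/x/C/H, Out/w/A/T, Out/w/A/H, Out/w/C/T, Out/w/C/H, Out/x/A/T, Out/x/A/H, Out/x/C/T, Out/x/C/H.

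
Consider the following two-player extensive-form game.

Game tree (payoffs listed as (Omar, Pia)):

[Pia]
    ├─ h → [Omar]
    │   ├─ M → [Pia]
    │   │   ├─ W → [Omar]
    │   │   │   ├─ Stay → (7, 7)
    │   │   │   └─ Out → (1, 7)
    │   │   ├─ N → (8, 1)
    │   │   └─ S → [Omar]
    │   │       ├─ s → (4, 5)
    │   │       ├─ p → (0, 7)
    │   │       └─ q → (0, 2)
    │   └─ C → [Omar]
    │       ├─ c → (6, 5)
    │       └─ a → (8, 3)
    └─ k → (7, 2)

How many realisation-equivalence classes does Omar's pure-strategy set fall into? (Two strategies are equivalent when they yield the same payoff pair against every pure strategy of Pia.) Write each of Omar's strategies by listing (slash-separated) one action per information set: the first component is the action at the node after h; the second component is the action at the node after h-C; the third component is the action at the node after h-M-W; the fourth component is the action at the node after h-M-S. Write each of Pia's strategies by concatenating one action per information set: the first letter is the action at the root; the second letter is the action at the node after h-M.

Omar has 24 pure strategies: M/c/Stay/s, M/c/Stay/p, M/c/Stay/q, M/c/Out/s, M/c/Out/p, M/c/Out/q, M/a/Stay/s, M/a/Stay/p, M/a/Stay/q, M/a/Out/s, M/a/Out/p, M/a/Out/q, C/c/Stay/s, C/c/Stay/p, C/c/Stay/q, C/c/Out/s, C/c/Out/p, C/c/Out/q, C/a/Stay/s, C/a/Stay/p, C/a/Stay/q, C/a/Out/s, C/a/Out/p, C/a/Out/q. Columns: hW, hN, hS, kW, kN, kS.
{M/c/Stay/s, M/a/Stay/s} → row (7,7) (8,1) (4,5) (7,2) (7,2) (7,2)
{M/c/Stay/p, M/a/Stay/p} → row (7,7) (8,1) (0,7) (7,2) (7,2) (7,2)
{M/c/Stay/q, M/a/Stay/q} → row (7,7) (8,1) (0,2) (7,2) (7,2) (7,2)
{M/c/Out/s, M/a/Out/s} → row (1,7) (8,1) (4,5) (7,2) (7,2) (7,2)
{M/c/Out/p, M/a/Out/p} → row (1,7) (8,1) (0,7) (7,2) (7,2) (7,2)
{M/c/Out/q, M/a/Out/q} → row (1,7) (8,1) (0,2) (7,2) (7,2) (7,2)
{C/c/Stay/s, C/c/Stay/p, C/c/Stay/q, C/c/Out/s, C/c/Out/p, C/c/Out/q} → row (6,5) (6,5) (6,5) (7,2) (7,2) (7,2)
{C/a/Stay/s, C/a/Stay/p, C/a/Stay/q, C/a/Out/s, C/a/Out/p, C/a/Out/q} → row (8,3) (8,3) (8,3) (7,2) (7,2) (7,2)
That's 8 distinct rows out of 24 strategies.

8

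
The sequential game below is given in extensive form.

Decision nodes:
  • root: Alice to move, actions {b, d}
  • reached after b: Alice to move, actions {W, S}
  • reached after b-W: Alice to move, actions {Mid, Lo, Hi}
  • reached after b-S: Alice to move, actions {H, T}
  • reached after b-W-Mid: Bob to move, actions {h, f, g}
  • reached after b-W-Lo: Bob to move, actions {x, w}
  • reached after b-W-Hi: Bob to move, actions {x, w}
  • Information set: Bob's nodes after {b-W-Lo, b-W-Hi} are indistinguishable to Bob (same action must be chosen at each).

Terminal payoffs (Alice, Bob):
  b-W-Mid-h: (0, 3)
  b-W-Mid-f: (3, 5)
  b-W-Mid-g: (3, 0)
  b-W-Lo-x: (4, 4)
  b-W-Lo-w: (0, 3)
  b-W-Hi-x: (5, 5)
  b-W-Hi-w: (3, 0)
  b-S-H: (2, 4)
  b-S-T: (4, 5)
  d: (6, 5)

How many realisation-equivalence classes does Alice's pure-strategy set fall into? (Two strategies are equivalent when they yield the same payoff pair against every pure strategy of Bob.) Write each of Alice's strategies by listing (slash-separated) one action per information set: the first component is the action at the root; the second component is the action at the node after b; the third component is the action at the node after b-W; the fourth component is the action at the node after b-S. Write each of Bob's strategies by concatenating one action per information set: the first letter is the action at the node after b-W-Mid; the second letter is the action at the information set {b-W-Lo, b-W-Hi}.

6

Alice has 24 pure strategies: b/W/Mid/H, b/W/Mid/T, b/W/Lo/H, b/W/Lo/T, b/W/Hi/H, b/W/Hi/T, b/S/Mid/H, b/S/Mid/T, b/S/Lo/H, b/S/Lo/T, b/S/Hi/H, b/S/Hi/T, d/W/Mid/H, d/W/Mid/T, d/W/Lo/H, d/W/Lo/T, d/W/Hi/H, d/W/Hi/T, d/S/Mid/H, d/S/Mid/T, d/S/Lo/H, d/S/Lo/T, d/S/Hi/H, d/S/Hi/T. Columns: hx, hw, fx, fw, gx, gw.
{b/W/Mid/H, b/W/Mid/T} → row (0,3) (0,3) (3,5) (3,5) (3,0) (3,0)
{b/W/Lo/H, b/W/Lo/T} → row (4,4) (0,3) (4,4) (0,3) (4,4) (0,3)
{b/W/Hi/H, b/W/Hi/T} → row (5,5) (3,0) (5,5) (3,0) (5,5) (3,0)
{b/S/Mid/H, b/S/Lo/H, b/S/Hi/H} → row (2,4) (2,4) (2,4) (2,4) (2,4) (2,4)
{b/S/Mid/T, b/S/Lo/T, b/S/Hi/T} → row (4,5) (4,5) (4,5) (4,5) (4,5) (4,5)
{d/W/Mid/H, d/W/Mid/T, d/W/Lo/H, d/W/Lo/T, d/W/Hi/H, d/W/Hi/T, d/S/Mid/H, d/S/Mid/T, d/S/Lo/H, d/S/Lo/T, d/S/Hi/H, d/S/Hi/T} → row (6,5) (6,5) (6,5) (6,5) (6,5) (6,5)
That's 6 distinct rows out of 24 strategies.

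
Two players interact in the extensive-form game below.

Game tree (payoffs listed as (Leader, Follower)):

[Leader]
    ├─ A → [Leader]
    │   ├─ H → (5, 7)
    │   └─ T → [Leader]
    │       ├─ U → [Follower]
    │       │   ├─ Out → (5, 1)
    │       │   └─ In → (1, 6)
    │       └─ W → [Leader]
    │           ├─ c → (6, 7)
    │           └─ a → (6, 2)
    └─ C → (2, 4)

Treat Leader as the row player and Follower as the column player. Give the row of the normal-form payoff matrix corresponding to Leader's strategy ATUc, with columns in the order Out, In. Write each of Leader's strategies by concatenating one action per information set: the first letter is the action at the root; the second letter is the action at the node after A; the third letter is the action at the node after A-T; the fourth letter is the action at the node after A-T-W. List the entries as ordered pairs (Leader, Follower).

vs Out: Leader plays A → Leader plays T at [A] → Leader plays U at [A-T] → Follower plays Out at [A-T-U] → (5, 1)
vs In: Leader plays A → Leader plays T at [A] → Leader plays U at [A-T] → Follower plays In at [A-T-U] → (1, 6)

(5,1) (1,6)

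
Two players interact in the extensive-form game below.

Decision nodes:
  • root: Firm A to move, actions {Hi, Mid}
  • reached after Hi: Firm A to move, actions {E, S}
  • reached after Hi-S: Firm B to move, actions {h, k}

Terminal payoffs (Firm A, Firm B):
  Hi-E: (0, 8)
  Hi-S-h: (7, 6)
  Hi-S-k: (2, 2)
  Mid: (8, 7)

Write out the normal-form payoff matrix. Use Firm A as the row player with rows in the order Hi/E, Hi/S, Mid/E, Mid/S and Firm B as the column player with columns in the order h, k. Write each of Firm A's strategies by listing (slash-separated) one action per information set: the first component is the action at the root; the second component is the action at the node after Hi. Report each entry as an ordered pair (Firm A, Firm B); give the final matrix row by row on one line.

Row Hi/E: h→(0,8), k→(0,8)
Row Hi/S: h→(7,6), k→(2,2)
Row Mid/E: h→(8,7), k→(8,7)
Row Mid/S: h→(8,7), k→(8,7)

Hi/E: (0,8) (0,8) | Hi/S: (7,6) (2,2) | Mid/E: (8,7) (8,7) | Mid/S: (8,7) (8,7)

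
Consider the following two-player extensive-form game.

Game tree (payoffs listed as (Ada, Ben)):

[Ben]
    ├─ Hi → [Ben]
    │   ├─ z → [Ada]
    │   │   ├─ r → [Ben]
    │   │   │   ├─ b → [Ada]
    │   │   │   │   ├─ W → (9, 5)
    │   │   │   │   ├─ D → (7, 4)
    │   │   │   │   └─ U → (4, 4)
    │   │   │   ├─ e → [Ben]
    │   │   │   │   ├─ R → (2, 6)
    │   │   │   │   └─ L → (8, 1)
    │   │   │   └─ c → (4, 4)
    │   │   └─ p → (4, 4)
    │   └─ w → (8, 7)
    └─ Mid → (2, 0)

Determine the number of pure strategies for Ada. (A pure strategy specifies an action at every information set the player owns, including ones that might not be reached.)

6

Ada owns the node after Hi-z with actions {r, p} — two choices.
Ada owns the node after Hi-z-r-b with actions {W, D, U} — three choices.
A pure strategy fixes one action at each information set independently, so the count is the product 2 × 3 = 6.
(For reference, Ben has 24 pure strategies, giving a 6×24 normal-form matrix.)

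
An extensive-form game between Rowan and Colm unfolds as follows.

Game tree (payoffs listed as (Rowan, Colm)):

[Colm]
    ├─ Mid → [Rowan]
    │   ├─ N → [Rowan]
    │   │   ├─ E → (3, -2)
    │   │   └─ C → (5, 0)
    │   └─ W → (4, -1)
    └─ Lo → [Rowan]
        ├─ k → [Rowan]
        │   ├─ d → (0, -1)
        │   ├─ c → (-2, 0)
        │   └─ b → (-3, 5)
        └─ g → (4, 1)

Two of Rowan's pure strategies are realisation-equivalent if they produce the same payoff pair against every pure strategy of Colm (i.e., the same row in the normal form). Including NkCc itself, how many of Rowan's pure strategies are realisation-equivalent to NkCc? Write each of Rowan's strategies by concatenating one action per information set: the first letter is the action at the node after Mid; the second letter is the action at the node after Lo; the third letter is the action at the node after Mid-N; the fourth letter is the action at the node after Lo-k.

Row for NkCc (columns Mid, Lo): (5,0) (-2,0).
Every one of Rowan's information sets is on the play path for some reply by Colm when Rowan follows NkCc.
Changing the action at any of them therefore changes at least one column, so only NkCc itself gives this row.

1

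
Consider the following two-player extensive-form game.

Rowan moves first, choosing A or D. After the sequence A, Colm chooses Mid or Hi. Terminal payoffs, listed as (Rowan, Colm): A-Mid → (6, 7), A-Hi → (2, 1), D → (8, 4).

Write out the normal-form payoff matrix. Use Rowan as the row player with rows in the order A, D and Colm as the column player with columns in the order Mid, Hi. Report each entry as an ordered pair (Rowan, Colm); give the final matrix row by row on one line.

A: (6,7) (2,1) | D: (8,4) (8,4)

Row A: Mid→(6,7), Hi→(2,1)
Row D: Mid→(8,4), Hi→(8,4)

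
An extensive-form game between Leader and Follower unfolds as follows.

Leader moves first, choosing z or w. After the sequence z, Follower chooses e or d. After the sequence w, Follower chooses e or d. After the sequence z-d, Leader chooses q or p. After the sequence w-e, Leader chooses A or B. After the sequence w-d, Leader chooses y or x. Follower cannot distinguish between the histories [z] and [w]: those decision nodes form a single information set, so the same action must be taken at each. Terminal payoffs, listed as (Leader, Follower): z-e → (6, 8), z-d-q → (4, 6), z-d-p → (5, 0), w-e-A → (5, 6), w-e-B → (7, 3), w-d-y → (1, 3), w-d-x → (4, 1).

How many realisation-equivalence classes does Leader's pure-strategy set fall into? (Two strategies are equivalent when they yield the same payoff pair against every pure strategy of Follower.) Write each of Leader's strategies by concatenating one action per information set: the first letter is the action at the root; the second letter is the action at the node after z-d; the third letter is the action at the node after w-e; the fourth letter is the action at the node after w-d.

6

Leader has 16 pure strategies: zqAy, zqAx, zqBy, zqBx, zpAy, zpAx, zpBy, zpBx, wqAy, wqAx, wqBy, wqBx, wpAy, wpAx, wpBy, wpBx. Columns: e, d.
{zqAy, zqAx, zqBy, zqBx} → row (6,8) (4,6)
{zpAy, zpAx, zpBy, zpBx} → row (6,8) (5,0)
{wqAy, wpAy} → row (5,6) (1,3)
{wqAx, wpAx} → row (5,6) (4,1)
{wqBy, wpBy} → row (7,3) (1,3)
{wqBx, wpBx} → row (7,3) (4,1)
That's 6 distinct rows out of 16 strategies.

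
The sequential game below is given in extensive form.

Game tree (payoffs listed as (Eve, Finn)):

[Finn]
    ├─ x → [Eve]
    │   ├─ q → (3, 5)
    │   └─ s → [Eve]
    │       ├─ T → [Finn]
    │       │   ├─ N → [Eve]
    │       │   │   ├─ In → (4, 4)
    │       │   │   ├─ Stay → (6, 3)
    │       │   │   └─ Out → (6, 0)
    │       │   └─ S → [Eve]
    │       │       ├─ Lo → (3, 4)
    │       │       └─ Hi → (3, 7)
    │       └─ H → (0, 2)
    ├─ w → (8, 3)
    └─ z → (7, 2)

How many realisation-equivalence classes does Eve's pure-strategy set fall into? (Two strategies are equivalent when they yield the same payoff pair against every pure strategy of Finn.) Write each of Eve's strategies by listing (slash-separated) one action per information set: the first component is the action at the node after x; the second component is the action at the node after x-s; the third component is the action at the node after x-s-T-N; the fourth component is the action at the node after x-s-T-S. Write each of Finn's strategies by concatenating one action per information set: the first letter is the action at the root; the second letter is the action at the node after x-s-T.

8

Eve has 24 pure strategies: q/T/In/Lo, q/T/In/Hi, q/T/Stay/Lo, q/T/Stay/Hi, q/T/Out/Lo, q/T/Out/Hi, q/H/In/Lo, q/H/In/Hi, q/H/Stay/Lo, q/H/Stay/Hi, q/H/Out/Lo, q/H/Out/Hi, s/T/In/Lo, s/T/In/Hi, s/T/Stay/Lo, s/T/Stay/Hi, s/T/Out/Lo, s/T/Out/Hi, s/H/In/Lo, s/H/In/Hi, s/H/Stay/Lo, s/H/Stay/Hi, s/H/Out/Lo, s/H/Out/Hi. Columns: xN, xS, wN, wS, zN, zS.
{q/T/In/Lo, q/T/In/Hi, q/T/Stay/Lo, q/T/Stay/Hi, q/T/Out/Lo, q/T/Out/Hi, q/H/In/Lo, q/H/In/Hi, q/H/Stay/Lo, q/H/Stay/Hi, q/H/Out/Lo, q/H/Out/Hi} → row (3,5) (3,5) (8,3) (8,3) (7,2) (7,2)
{s/T/In/Lo} → row (4,4) (3,4) (8,3) (8,3) (7,2) (7,2)
{s/T/In/Hi} → row (4,4) (3,7) (8,3) (8,3) (7,2) (7,2)
{s/T/Stay/Lo} → row (6,3) (3,4) (8,3) (8,3) (7,2) (7,2)
{s/T/Stay/Hi} → row (6,3) (3,7) (8,3) (8,3) (7,2) (7,2)
{s/T/Out/Lo} → row (6,0) (3,4) (8,3) (8,3) (7,2) (7,2)
{s/T/Out/Hi} → row (6,0) (3,7) (8,3) (8,3) (7,2) (7,2)
{s/H/In/Lo, s/H/In/Hi, s/H/Stay/Lo, s/H/Stay/Hi, s/H/Out/Lo, s/H/Out/Hi} → row (0,2) (0,2) (8,3) (8,3) (7,2) (7,2)
That's 8 distinct rows out of 24 strategies.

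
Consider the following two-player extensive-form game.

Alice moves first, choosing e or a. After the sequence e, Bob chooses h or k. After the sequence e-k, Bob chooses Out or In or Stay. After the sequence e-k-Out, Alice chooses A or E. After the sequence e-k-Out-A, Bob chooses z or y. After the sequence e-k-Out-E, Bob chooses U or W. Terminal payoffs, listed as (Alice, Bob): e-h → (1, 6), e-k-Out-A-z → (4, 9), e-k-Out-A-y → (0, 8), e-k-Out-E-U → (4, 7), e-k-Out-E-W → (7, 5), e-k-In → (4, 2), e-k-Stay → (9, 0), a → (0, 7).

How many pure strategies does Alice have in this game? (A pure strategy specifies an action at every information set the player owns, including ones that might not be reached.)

Alice owns the root with actions {e, a} — two choices.
Alice owns the node after e-k-Out with actions {A, E} — two choices.
A pure strategy fixes one action at each information set independently, so the count is the product 2 × 2 = 4.
(For reference, Bob has 24 pure strategies, giving a 4×24 normal-form matrix.)

4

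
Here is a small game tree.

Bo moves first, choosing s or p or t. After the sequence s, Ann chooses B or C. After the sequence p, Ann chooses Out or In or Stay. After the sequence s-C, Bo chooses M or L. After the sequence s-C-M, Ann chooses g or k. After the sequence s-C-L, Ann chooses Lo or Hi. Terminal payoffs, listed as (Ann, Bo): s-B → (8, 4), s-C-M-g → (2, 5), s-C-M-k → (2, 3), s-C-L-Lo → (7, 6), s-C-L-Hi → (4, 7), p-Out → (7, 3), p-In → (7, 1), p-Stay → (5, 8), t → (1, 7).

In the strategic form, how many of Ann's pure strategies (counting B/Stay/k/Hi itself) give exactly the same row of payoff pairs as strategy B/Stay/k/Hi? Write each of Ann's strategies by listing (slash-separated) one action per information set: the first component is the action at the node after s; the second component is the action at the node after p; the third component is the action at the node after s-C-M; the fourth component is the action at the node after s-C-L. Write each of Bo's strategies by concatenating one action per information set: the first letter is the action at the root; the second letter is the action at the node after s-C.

4

Row for B/Stay/k/Hi (columns sM, sL, pM, pL, tM, tL): (8,4) (8,4) (5,8) (5,8) (1,7) (1,7).
Under B/Stay/k/Hi, Ann's choice at the node after s-C-M and at the node after s-C-L can never be reached regardless of what Bo does, so varying those choices leaves every outcome unchanged.
Holding the reachable choices fixed and varying the unreachable ones freely already gives 2 × 2 = 4 equivalent strategies.
No other strategy reproduces this row, so those 4 are the full class: B/Stay/g/Lo, B/Stay/g/Hi, B/Stay/k/Lo, B/Stay/k/Hi.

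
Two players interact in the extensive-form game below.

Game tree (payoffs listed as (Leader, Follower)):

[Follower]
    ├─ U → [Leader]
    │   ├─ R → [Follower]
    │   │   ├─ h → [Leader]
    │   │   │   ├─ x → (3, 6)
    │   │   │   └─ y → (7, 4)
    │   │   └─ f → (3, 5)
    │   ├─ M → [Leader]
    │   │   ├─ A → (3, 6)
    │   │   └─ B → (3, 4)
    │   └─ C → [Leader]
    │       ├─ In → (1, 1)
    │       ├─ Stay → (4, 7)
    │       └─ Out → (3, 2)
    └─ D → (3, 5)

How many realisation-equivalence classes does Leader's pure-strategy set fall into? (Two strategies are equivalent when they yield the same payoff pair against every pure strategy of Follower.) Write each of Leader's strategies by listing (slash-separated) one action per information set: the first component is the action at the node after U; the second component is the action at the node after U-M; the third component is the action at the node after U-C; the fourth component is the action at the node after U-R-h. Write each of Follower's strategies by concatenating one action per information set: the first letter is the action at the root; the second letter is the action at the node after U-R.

Leader has 36 pure strategies: R/A/In/x, R/A/In/y, R/A/Stay/x, R/A/Stay/y, R/A/Out/x, R/A/Out/y, R/B/In/x, R/B/In/y, R/B/Stay/x, R/B/Stay/y, R/B/Out/x, R/B/Out/y, M/A/In/x, M/A/In/y, M/A/Stay/x, M/A/Stay/y, M/A/Out/x, M/A/Out/y, M/B/In/x, M/B/In/y, M/B/Stay/x, M/B/Stay/y, M/B/Out/x, M/B/Out/y, C/A/In/x, C/A/In/y, C/A/Stay/x, C/A/Stay/y, C/A/Out/x, C/A/Out/y, C/B/In/x, C/B/In/y, C/B/Stay/x, C/B/Stay/y, C/B/Out/x, C/B/Out/y. Columns: Uh, Uf, Dh, Df.
{R/A/In/x, R/A/Stay/x, R/A/Out/x, R/B/In/x, R/B/Stay/x, R/B/Out/x} → row (3,6) (3,5) (3,5) (3,5)
{R/A/In/y, R/A/Stay/y, R/A/Out/y, R/B/In/y, R/B/Stay/y, R/B/Out/y} → row (7,4) (3,5) (3,5) (3,5)
{M/A/In/x, M/A/In/y, M/A/Stay/x, M/A/Stay/y, M/A/Out/x, M/A/Out/y} → row (3,6) (3,6) (3,5) (3,5)
{M/B/In/x, M/B/In/y, M/B/Stay/x, M/B/Stay/y, M/B/Out/x, M/B/Out/y} → row (3,4) (3,4) (3,5) (3,5)
{C/A/In/x, C/A/In/y, C/B/In/x, C/B/In/y} → row (1,1) (1,1) (3,5) (3,5)
{C/A/Stay/x, C/A/Stay/y, C/B/Stay/x, C/B/Stay/y} → row (4,7) (4,7) (3,5) (3,5)
{C/A/Out/x, C/A/Out/y, C/B/Out/x, C/B/Out/y} → row (3,2) (3,2) (3,5) (3,5)
That's 7 distinct rows out of 36 strategies.

7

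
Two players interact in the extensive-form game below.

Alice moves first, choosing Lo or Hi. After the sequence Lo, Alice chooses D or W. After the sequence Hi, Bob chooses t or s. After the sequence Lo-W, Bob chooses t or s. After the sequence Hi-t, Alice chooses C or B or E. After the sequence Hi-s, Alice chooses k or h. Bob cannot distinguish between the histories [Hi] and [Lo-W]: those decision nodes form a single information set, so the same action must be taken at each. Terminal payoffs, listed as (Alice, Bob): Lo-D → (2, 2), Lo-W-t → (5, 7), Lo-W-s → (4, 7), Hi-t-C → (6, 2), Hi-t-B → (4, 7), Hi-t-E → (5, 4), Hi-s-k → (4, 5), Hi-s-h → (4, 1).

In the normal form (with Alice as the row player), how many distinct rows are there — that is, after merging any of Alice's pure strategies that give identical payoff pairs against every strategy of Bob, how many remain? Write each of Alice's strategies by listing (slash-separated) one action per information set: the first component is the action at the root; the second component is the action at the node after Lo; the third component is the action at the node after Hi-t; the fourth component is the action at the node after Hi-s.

Alice has 24 pure strategies: Lo/D/C/k, Lo/D/C/h, Lo/D/B/k, Lo/D/B/h, Lo/D/E/k, Lo/D/E/h, Lo/W/C/k, Lo/W/C/h, Lo/W/B/k, Lo/W/B/h, Lo/W/E/k, Lo/W/E/h, Hi/D/C/k, Hi/D/C/h, Hi/D/B/k, Hi/D/B/h, Hi/D/E/k, Hi/D/E/h, Hi/W/C/k, Hi/W/C/h, Hi/W/B/k, Hi/W/B/h, Hi/W/E/k, Hi/W/E/h. Columns: t, s.
{Lo/D/C/k, Lo/D/C/h, Lo/D/B/k, Lo/D/B/h, Lo/D/E/k, Lo/D/E/h} → row (2,2) (2,2)
{Lo/W/C/k, Lo/W/C/h, Lo/W/B/k, Lo/W/B/h, Lo/W/E/k, Lo/W/E/h} → row (5,7) (4,7)
{Hi/D/C/k, Hi/W/C/k} → row (6,2) (4,5)
{Hi/D/C/h, Hi/W/C/h} → row (6,2) (4,1)
{Hi/D/B/k, Hi/W/B/k} → row (4,7) (4,5)
{Hi/D/B/h, Hi/W/B/h} → row (4,7) (4,1)
{Hi/D/E/k, Hi/W/E/k} → row (5,4) (4,5)
{Hi/D/E/h, Hi/W/E/h} → row (5,4) (4,1)
That's 8 distinct rows out of 24 strategies.

8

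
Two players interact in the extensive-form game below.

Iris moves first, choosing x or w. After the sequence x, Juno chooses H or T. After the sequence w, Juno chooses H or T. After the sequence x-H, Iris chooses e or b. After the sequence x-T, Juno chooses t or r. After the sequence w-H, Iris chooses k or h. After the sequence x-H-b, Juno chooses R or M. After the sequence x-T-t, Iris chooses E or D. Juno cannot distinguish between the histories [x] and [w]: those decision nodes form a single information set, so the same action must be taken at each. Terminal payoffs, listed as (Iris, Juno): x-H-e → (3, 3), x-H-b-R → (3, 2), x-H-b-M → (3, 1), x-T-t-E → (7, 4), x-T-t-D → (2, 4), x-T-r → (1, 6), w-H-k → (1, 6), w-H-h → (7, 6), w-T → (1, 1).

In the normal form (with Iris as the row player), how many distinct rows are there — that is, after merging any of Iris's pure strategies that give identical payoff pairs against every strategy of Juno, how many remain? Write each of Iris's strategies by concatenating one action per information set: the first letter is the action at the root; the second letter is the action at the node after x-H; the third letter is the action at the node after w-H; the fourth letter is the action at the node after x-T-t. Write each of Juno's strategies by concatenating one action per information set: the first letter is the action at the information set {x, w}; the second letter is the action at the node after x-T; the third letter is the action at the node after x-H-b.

6

Iris has 16 pure strategies: xekE, xekD, xehE, xehD, xbkE, xbkD, xbhE, xbhD, wekE, wekD, wehE, wehD, wbkE, wbkD, wbhE, wbhD. Columns: HtR, HtM, HrR, HrM, TtR, TtM, TrR, TrM.
{xekE, xehE} → row (3,3) (3,3) (3,3) (3,3) (7,4) (7,4) (1,6) (1,6)
{xekD, xehD} → row (3,3) (3,3) (3,3) (3,3) (2,4) (2,4) (1,6) (1,6)
{xbkE, xbhE} → row (3,2) (3,1) (3,2) (3,1) (7,4) (7,4) (1,6) (1,6)
{xbkD, xbhD} → row (3,2) (3,1) (3,2) (3,1) (2,4) (2,4) (1,6) (1,6)
{wekE, wekD, wbkE, wbkD} → row (1,6) (1,6) (1,6) (1,6) (1,1) (1,1) (1,1) (1,1)
{wehE, wehD, wbhE, wbhD} → row (7,6) (7,6) (7,6) (7,6) (1,1) (1,1) (1,1) (1,1)
That's 6 distinct rows out of 16 strategies.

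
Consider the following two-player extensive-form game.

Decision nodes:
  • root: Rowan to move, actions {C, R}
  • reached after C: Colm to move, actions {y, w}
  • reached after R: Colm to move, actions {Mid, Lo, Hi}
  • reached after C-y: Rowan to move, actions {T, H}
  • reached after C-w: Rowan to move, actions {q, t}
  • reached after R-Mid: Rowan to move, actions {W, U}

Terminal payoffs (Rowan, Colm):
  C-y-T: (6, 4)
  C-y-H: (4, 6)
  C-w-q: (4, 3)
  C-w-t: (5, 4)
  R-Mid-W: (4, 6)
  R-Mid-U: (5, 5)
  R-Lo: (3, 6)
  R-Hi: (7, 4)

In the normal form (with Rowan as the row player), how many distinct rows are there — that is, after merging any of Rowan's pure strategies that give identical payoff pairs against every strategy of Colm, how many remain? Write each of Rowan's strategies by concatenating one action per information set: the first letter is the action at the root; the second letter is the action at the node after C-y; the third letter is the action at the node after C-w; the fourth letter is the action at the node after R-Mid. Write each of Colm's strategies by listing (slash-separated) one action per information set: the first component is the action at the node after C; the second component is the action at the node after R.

6

Rowan has 16 pure strategies: CTqW, CTqU, CTtW, CTtU, CHqW, CHqU, CHtW, CHtU, RTqW, RTqU, RTtW, RTtU, RHqW, RHqU, RHtW, RHtU. Columns: y/Mid, y/Lo, y/Hi, w/Mid, w/Lo, w/Hi.
{CTqW, CTqU} → row (6,4) (6,4) (6,4) (4,3) (4,3) (4,3)
{CTtW, CTtU} → row (6,4) (6,4) (6,4) (5,4) (5,4) (5,4)
{CHqW, CHqU} → row (4,6) (4,6) (4,6) (4,3) (4,3) (4,3)
{CHtW, CHtU} → row (4,6) (4,6) (4,6) (5,4) (5,4) (5,4)
{RTqW, RTtW, RHqW, RHtW} → row (4,6) (3,6) (7,4) (4,6) (3,6) (7,4)
{RTqU, RTtU, RHqU, RHtU} → row (5,5) (3,6) (7,4) (5,5) (3,6) (7,4)
That's 6 distinct rows out of 16 strategies.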